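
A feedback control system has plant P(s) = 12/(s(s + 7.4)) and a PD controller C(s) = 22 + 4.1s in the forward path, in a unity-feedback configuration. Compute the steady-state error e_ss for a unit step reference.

0

The open loop C(s)P(s) has a pole at the origin (type 1), so the static position error constant is infinite and e_ss = 1/(1+∞) = 0.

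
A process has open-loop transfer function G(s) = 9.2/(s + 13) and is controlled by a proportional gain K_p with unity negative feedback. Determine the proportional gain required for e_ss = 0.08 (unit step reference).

K_p = 16.2

The loop is type 0, so e_ss(step) = 1/(1 + K_pos) with K_pos = K_p·G(0).
G(0) = 0.7077. Require 1/(1 + K_p·0.7077) = 0.08, so 1 + 0.7077·K_p = 12.5.
K_p = (12.5 − 1)/0.7077 = 16.2.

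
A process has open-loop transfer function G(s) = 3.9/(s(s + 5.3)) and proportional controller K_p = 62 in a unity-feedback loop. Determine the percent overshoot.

From 1 + K_pG(s) = 0: s² + 5.3s + 241.8 = 0 ⇒ ω_n = 15.55, ζ = 0.1704.
%OS = 100·exp(−πζ/√(1−ζ²)) = 100·exp(−π·0.1704/√0.971) = 58.1%.

58.1%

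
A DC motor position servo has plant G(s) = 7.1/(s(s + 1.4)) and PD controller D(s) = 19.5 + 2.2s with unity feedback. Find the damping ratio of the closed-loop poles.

ζ = 0.723

Forward path: (19.5 + 2.2s)·7.1/(s(s+1.4)). The closed-loop characteristic equation is s² + (1.4 + 7.1·2.2)s + 7.1·19.5 = 0.
That is s² + 17.02s + 138.4 = 0, so ω_n = 11.77 rad/s and ζ = 17.02/(2·11.77) = 0.7232.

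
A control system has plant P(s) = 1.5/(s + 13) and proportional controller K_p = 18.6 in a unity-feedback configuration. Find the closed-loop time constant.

τ = 0.0244 s

Closed-loop transfer function: T(s) = K_p·P(s)/(1 + K_p·P(s)) = 27.9/(s + 13 + 27.9) = 27.9/(s + 40.9).
Time constant τ = 1/40.9 = 0.0244 s.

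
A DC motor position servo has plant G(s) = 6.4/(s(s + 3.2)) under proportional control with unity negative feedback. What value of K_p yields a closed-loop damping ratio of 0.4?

Closed-loop characteristic equation: s² + 3.2s + K_p·6.4 = 0.
So ω_n = √(6.4K_p) and 2ζω_n = 3.2, giving ζ = 3.2/(2√(6.4K_p)).
Setting ζ = 0.4: √(6.4K_p) = 3.2/(2·0.4) = 4, so K_p = 16/6.4 = 2.5.

K_p = 2.5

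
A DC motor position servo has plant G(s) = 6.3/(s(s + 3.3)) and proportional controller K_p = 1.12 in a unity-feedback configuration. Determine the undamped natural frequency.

1 + K_p·G(s) = 0 gives s² + 3.3s + 7.056 = 0.
Matching s² + 2ζω_n s + ω_n²: ω_n = √7.056 = 2.656 rad/s and 2ζω_n = 3.3, so ζ = 3.3/(2·2.656) = 0.621.

ω_n = 2.66 rad/s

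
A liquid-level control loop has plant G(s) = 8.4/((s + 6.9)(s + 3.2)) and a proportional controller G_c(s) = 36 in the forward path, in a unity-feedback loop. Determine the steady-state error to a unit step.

0.068

The loop is type 0. Static position error constant K_pos = G_c(0)·G(0) = 36·0.3804 = 13.7.
Steady-state error to a unit step: e_ss = 1/(1+K_pos) = 1/14.7 = 0.068.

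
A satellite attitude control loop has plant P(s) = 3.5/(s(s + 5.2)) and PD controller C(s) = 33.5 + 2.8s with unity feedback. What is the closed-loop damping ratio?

Forward path: (33.5 + 2.8s)·3.5/(s(s+5.2)). The closed-loop characteristic equation is s² + (5.2 + 3.5·2.8)s + 3.5·33.5 = 0.
That is s² + 15s + 117.2 = 0, so ω_n = 10.83 rad/s and ζ = 15/(2·10.83) = 0.6926.

ζ = 0.693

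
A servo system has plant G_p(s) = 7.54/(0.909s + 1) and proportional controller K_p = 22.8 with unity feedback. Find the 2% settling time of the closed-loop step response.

Closed loop: T(s) = K_p·G_p/(1+K_p·G_p) = 171.9/(0.909s + 1 + 171.9), with pole at s = −(1 + 171.9)/0.909 = −190.2.
τ = 1/190.2 = 0.005257 s, so 2% settling time ≈ 4τ = 0.021 s.

T_s ≈ 0.021 s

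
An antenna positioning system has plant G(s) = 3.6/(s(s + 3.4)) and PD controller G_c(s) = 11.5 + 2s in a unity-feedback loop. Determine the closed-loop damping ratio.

ζ = 0.824

Forward path: (11.5 + 2s)·3.6/(s(s+3.4)). The closed-loop characteristic equation is s² + (3.4 + 3.6·2)s + 3.6·11.5 = 0.
That is s² + 10.6s + 41.4 = 0, so ω_n = 6.434 rad/s and ζ = 10.6/(2·6.434) = 0.8237.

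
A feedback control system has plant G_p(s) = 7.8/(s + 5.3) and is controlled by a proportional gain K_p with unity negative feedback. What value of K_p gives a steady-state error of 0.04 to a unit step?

K_p = 16.3

For a type-0 loop with proportional control, e_ss = 1/(1 + K_p·G_p(0)).
G_p(0) = 1.472. Require 1/(1 + K_p·1.472) = 0.04, so 1 + 1.472·K_p = 25.
K_p = (25 − 1)/1.472 = 16.3.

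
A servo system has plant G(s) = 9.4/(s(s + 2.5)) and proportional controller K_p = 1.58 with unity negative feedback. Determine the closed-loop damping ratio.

1 + K_p·G(s) = 0 gives s² + 2.5s + 14.85 = 0.
So ω_n² = 14.85 ⇒ ω_n = 3.854 rad/s, and ζ = 2.5/(2ω_n) = 0.324.

ζ = 0.324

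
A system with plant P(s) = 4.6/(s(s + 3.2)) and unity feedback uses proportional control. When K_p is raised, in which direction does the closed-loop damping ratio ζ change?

decrease

ζ = 3.2/(2√(4.6K_p)); increasing K_p raises the denominator, so ζ falls.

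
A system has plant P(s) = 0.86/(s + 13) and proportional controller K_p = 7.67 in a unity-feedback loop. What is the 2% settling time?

T_s ≈ 0.204 s

Closed-loop transfer function: T(s) = K_p·P(s)/(1 + K_p·P(s)) = 6.596/(s + 13 + 6.596) = 6.596/(s + 19.6).
Time constant τ = 1/19.6 = 0.05103 s, so the 2% settling time is about 4τ = 0.204 s.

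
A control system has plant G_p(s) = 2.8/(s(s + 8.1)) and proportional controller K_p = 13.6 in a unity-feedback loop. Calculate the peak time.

Closed-loop characteristic equation: s² + 8.1s + 38.08 = 0, so ω_n = 6.171 rad/s and ζ = 8.1/(2·6.171) = 0.6563.
Damped frequency ω_d = ω_n√(1−ζ²) = 4.656 rad/s, so peak time T_p = π/ω_d = 0.675 s.

T_p = 0.675 s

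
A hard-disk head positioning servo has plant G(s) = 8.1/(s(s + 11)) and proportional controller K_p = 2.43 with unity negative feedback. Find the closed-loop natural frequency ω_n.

ω_n = 4.44 rad/s

1 + K_p·G(s) = 0 gives s² + 11s + 19.68 = 0.
So ω_n² = 19.68 ⇒ ω_n = 4.437 rad/s, and ζ = 11/(2ω_n) = 1.24.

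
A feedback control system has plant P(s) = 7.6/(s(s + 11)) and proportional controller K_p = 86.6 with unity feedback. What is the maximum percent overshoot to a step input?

50.2%

From 1 + K_pP(s) = 0: s² + 11s + 658.2 = 0 ⇒ ω_n = 25.65, ζ = 0.2144.
%OS = 100·exp(−πζ/√(1−ζ²)) = 100·exp(−π·0.2144/√0.954) = 50.2%.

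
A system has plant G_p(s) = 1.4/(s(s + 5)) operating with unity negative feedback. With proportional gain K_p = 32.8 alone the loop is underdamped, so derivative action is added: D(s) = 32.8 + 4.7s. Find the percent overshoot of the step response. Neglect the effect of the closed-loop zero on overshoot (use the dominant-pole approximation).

0.57%

Forward path: (32.8 + 4.7s)·1.4/(s(s+5)). The closed-loop characteristic equation is s² + (5 + 1.4·4.7)s + 1.4·32.8 = 0.
That is s² + 11.58s + 45.92 = 0, so ω_n = 6.776 rad/s and ζ = 11.58/(2·6.776) = 0.8544.
%OS = 100·exp(−πζ/√(1−ζ²)) = 0.57%.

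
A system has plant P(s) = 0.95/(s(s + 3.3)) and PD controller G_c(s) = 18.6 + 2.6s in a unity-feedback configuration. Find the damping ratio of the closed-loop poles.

Forward path: (18.6 + 2.6s)·0.95/(s(s+3.3)). The closed-loop characteristic equation is s² + (3.3 + 0.95·2.6)s + 0.95·18.6 = 0.
That is s² + 5.77s + 17.67 = 0, so ω_n = 4.204 rad/s and ζ = 5.77/(2·4.204) = 0.6863.

ζ = 0.686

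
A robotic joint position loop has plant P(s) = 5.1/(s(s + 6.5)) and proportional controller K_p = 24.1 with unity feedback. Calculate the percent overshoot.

From 1 + K_pP(s) = 0: s² + 6.5s + 122.9 = 0 ⇒ ω_n = 11.09, ζ = 0.2931.
%OS = 100·exp(−πζ/√(1−ζ²)) = 100·exp(−π·0.2931/√0.9141) = 38.2%.

38.2%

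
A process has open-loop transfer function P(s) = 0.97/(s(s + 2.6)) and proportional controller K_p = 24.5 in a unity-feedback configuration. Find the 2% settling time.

Closed-loop characteristic equation: s² + 2.6s + 23.77 = 0, so ω_n = 4.875 rad/s and ζ = 2.6/(2·4.875) = 0.2667.
2% settling time T_s ≈ 4/(ζω_n) = 4/1.3 = 3.08 s.

T_s ≈ 3.08 s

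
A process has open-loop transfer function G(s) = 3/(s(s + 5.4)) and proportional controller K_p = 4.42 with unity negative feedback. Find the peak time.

From 1 + K_pG(s) = 0: s² + 5.4s + 13.26 = 0 ⇒ ω_n = 3.641, ζ = 0.7415.
Damped frequency ω_d = ω_n√(1−ζ²) = 2.443 rad/s, so peak time T_p = π/ω_d = 1.29 s.

T_p = 1.29 s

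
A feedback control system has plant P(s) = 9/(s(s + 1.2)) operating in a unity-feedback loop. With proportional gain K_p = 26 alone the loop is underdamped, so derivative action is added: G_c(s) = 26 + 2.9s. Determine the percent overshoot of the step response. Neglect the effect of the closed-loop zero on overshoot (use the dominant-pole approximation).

0.201%

Forward path: (26 + 2.9s)·9/(s(s+1.2)). The closed-loop characteristic equation is s² + (1.2 + 9·2.9)s + 9·26 = 0.
That is s² + 27.3s + 234 = 0, so ω_n = 15.3 rad/s and ζ = 27.3/(2·15.3) = 0.8923.
%OS = 100·exp(−πζ/√(1−ζ²)) = 0.201%.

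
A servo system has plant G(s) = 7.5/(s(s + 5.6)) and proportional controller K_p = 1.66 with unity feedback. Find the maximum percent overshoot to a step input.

From 1 + K_pG(s) = 0: s² + 5.6s + 12.45 = 0 ⇒ ω_n = 3.528, ζ = 0.7935.
%OS = 100·exp(−πζ/√(1−ζ²)) = 100·exp(−π·0.7935/√0.3703) = 1.66%.

1.66%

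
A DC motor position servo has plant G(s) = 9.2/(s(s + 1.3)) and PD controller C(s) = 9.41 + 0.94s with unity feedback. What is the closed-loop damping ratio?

ζ = 0.535

Forward path: (9.41 + 0.94s)·9.2/(s(s+1.3)). The closed-loop characteristic equation is s² + (1.3 + 9.2·0.94)s + 9.2·9.41 = 0.
That is s² + 9.948s + 86.57 = 0, so ω_n = 9.304 rad/s and ζ = 9.948/(2·9.304) = 0.5346.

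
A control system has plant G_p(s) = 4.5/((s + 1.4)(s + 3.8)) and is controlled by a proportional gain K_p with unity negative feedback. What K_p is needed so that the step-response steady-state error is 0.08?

Steady-state error for a unit step on this type-0 loop is 1/(1 + K_p·G_p(0)).
G_p(0) = 0.8459. Require 1/(1 + K_p·0.8459) = 0.08, so 1 + 0.8459·K_p = 12.5.
K_p = (12.5 − 1)/0.8459 = 13.6.

K_p = 13.6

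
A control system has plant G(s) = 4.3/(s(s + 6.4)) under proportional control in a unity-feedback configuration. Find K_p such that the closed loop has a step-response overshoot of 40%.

From %OS = 100·exp(−πζ/√(1−ζ²)) = 40%, ζ = −ln(0.4)/√(π²+ln²(0.4)) = 0.28.
Characteristic equation s² + 6.4s + 4.3K_p = 0 gives ζ = 6.4/(2√(4.3K_p)).
Setting ζ = 0.28: √(4.3K_p) = 6.4/(2·0.28) = 11.43, so K_p = 130.6/4.3 = 30.4.

K_p = 30.4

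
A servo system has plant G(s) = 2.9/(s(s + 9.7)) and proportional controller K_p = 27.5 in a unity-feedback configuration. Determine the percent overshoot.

13.1%

From 1 + K_pG(s) = 0: s² + 9.7s + 79.75 = 0 ⇒ ω_n = 8.93, ζ = 0.5431.
%OS = 100·exp(−πζ/√(1−ζ²)) = 100·exp(−π·0.5431/√0.705) = 13.1%.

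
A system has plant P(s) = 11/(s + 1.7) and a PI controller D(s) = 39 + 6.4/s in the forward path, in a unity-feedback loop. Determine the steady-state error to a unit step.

The open loop D(s)P(s) has a pole at the origin (type 1), so the static position error constant is infinite and e_ss = 1/(1+∞) = 0.

0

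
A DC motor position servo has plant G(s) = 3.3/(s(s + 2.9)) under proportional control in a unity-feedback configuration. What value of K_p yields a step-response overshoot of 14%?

K_p = 2.26

From %OS = 100·exp(−πζ/√(1−ζ²)) = 14%, ζ = −ln(0.14)/√(π²+ln²(0.14)) = 0.5305.
Characteristic equation s² + 2.9s + 3.3K_p = 0 gives ζ = 2.9/(2√(3.3K_p)).
Setting ζ = 0.5305: √(3.3K_p) = 2.9/(2·0.5305) = 2.733, so K_p = 7.471/3.3 = 2.26.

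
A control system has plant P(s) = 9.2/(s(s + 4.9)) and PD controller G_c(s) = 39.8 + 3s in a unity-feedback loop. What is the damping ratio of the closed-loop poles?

ζ = 0.849

Forward path: (39.8 + 3s)·9.2/(s(s+4.9)). The closed-loop characteristic equation is s² + (4.9 + 9.2·3)s + 9.2·39.8 = 0.
That is s² + 32.5s + 366.2 = 0, so ω_n = 19.14 rad/s and ζ = 32.5/(2·19.14) = 0.8492.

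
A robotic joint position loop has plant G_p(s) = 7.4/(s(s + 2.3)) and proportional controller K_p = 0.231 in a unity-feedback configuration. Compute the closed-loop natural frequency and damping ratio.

ω_n = 1.31 rad/s, ζ = 0.88

The closed-loop denominator is s(s+2.3) + 0.231·7.4 = s² + 2.3s + 1.709.
Matching s² + 2ζω_n s + ω_n²: ω_n = √1.709 = 1.307 rad/s and 2ζω_n = 2.3, so ζ = 2.3/(2·1.307) = 0.88.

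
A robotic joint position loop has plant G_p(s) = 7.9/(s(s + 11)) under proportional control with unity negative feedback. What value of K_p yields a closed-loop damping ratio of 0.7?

Closed-loop characteristic equation: s² + 11s + K_p·7.9 = 0.
So ω_n = √(7.9K_p) and 2ζω_n = 11, giving ζ = 11/(2√(7.9K_p)).
Setting ζ = 0.7: √(7.9K_p) = 11/(2·0.7) = 7.857, so K_p = 61.73/7.9 = 7.81.

K_p = 7.81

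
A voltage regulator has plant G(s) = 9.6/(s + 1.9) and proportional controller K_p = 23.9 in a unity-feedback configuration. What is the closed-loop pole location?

Closed-loop transfer function: T(s) = K_p·G(s)/(1 + K_p·G(s)) = 229.4/(s + 1.9 + 229.4) = 229.4/(s + 231.3).
The closed-loop pole is at s = −231.3.

s = -231.3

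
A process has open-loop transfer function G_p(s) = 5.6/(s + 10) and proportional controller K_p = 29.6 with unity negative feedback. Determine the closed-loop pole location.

Closed-loop transfer function: T(s) = K_p·G_p(s)/(1 + K_p·G_p(s)) = 165.8/(s + 10 + 165.8) = 165.8/(s + 175.8).
The closed-loop pole is at s = −175.8.

s = -175.8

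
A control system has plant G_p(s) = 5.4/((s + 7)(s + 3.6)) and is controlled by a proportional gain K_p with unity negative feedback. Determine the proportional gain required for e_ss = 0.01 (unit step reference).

Steady-state error for a unit step on this type-0 loop is 1/(1 + K_p·G_p(0)).
G_p(0) = 0.2143. Require 1/(1 + K_p·0.2143) = 0.01, so 1 + 0.2143·K_p = 100.
K_p = (100 − 1)/0.2143 = 462.

K_p = 462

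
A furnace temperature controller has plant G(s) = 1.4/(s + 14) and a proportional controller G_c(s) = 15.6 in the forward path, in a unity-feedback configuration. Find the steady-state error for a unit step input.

The loop is type 0. Static position error constant K_pos = G_c(0)·G(0) = 15.6·0.1 = 1.56.
Steady-state error to a unit step: e_ss = 1/(1+K_pos) = 1/2.56 = 0.391.

0.391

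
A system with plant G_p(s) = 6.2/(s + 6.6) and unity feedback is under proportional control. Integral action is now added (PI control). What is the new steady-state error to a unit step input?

The integrator makes K_pos = lim_{s→0} C(s)G(s) infinite, so e_ss = 1/(1+K_pos) = 0.

0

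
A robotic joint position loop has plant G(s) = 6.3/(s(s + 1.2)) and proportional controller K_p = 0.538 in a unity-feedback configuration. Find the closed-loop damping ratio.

ζ = 0.326

1 + K_p·G(s) = 0 gives s² + 1.2s + 3.389 = 0.
So ω_n² = 3.389 ⇒ ω_n = 1.841 rad/s, and ζ = 1.2/(2ω_n) = 0.326.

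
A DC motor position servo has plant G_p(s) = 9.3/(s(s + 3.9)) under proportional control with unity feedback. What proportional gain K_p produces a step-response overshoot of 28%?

From %OS = 100·exp(−πζ/√(1−ζ²)) = 28%, ζ = −ln(0.28)/√(π²+ln²(0.28)) = 0.3755.
Characteristic equation s² + 3.9s + 9.3K_p = 0 gives ζ = 3.9/(2√(9.3K_p)).
Setting ζ = 0.3755: √(9.3K_p) = 3.9/(2·0.3755) = 5.193, so K_p = 26.96/9.3 = 2.9.

K_p = 2.9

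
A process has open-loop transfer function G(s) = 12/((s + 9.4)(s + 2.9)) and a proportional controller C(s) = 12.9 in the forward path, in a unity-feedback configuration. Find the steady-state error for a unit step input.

The loop is type 0. Static position error constant K_pos = C(0)·G(0) = 12.9·0.4402 = 5.679.
Steady-state error to a unit step: e_ss = 1/(1+K_pos) = 1/6.679 = 0.15.

0.15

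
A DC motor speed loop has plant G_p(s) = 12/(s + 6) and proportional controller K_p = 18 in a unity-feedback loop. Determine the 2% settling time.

T_s ≈ 0.018 s

Closed-loop transfer function: T(s) = K_p·G_p(s)/(1 + K_p·G_p(s)) = 216/(s + 6 + 216) = 216/(s + 222).
Time constant τ = 1/222 = 0.004505 s, so the 2% settling time is about 4τ = 0.018 s.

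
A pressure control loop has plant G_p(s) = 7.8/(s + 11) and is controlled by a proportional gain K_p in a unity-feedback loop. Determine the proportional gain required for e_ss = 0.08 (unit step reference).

Steady-state error for a unit step on this type-0 loop is 1/(1 + K_p·G_p(0)).
G_p(0) = 0.7091. Require 1/(1 + K_p·0.7091) = 0.08, so 1 + 0.7091·K_p = 12.5.
K_p = (12.5 − 1)/0.7091 = 16.2.

K_p = 16.2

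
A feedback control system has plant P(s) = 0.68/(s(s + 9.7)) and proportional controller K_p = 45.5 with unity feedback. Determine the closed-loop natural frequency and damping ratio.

ω_n = 5.56 rad/s, ζ = 0.872

With unity feedback the closed-loop characteristic equation is s² + 9.7s + 45.5·0.68 = s² + 9.7s + 30.94 = 0.
Matching s² + 2ζω_n s + ω_n²: ω_n = √30.94 = 5.562 rad/s and 2ζω_n = 9.7, so ζ = 9.7/(2·5.562) = 0.872.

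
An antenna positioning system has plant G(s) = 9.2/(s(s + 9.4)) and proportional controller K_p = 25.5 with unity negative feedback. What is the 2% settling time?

From 1 + K_pG(s) = 0: s² + 9.4s + 234.6 = 0 ⇒ ω_n = 15.32, ζ = 0.3069.
2% settling time T_s ≈ 4/(ζω_n) = 4/4.7 = 0.851 s.

T_s ≈ 0.851 s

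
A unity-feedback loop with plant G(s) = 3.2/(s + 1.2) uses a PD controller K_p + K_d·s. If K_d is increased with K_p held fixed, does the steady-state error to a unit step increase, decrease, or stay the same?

unchanged

At s = 0 the derivative term contributes nothing: C(0) = K_p regardless of K_d, so K_pos = K_p·G(0) and e_ss are unchanged.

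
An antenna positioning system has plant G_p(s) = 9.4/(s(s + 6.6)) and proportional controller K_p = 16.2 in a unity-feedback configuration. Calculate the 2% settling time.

The closed-loop denominator s² + 6.6s + 152.3 gives ω_n = √152.3 = 12.34 and ζ = 6.6/(2ω_n) = 0.2674.
2% settling time T_s ≈ 4/(ζω_n) = 4/3.3 = 1.21 s.

T_s ≈ 1.21 s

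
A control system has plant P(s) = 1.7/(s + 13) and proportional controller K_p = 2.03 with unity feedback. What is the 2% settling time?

T_s ≈ 0.243 s

Closed-loop transfer function: T(s) = K_p·P(s)/(1 + K_p·P(s)) = 3.451/(s + 13 + 3.451) = 3.451/(s + 16.45).
Time constant τ = 1/16.45 = 0.06079 s, so the 2% settling time is about 4τ = 0.243 s.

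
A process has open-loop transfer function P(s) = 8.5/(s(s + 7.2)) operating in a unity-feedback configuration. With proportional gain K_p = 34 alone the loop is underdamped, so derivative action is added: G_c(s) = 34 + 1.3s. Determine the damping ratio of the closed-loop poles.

Forward path: (34 + 1.3s)·8.5/(s(s+7.2)). The closed-loop characteristic equation is s² + (7.2 + 8.5·1.3)s + 8.5·34 = 0.
That is s² + 18.25s + 289 = 0, so ω_n = 17 rad/s and ζ = 18.25/(2·17) = 0.5368.

ζ = 0.537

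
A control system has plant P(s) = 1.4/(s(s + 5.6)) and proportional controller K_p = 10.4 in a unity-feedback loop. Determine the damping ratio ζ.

The closed-loop denominator is s(s+5.6) + 10.4·1.4 = s² + 5.6s + 14.56.
So ω_n² = 14.56 ⇒ ω_n = 3.816 rad/s, and ζ = 5.6/(2ω_n) = 0.734.

ζ = 0.734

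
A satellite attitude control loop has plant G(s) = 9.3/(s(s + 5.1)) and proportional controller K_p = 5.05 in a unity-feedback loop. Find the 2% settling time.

T_s ≈ 1.57 s

From 1 + K_pG(s) = 0: s² + 5.1s + 46.97 = 0 ⇒ ω_n = 6.853, ζ = 0.3721.
2% settling time T_s ≈ 4/(ζω_n) = 4/2.55 = 1.57 s.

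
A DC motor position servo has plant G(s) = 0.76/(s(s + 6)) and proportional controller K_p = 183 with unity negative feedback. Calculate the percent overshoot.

43.8%

Closed-loop characteristic equation: s² + 6s + 139.1 = 0, so ω_n = 11.79 rad/s and ζ = 6/(2·11.79) = 0.2544.
%OS = 100·exp(−πζ/√(1−ζ²)) = 100·exp(−π·0.2544/√0.9353) = 43.8%.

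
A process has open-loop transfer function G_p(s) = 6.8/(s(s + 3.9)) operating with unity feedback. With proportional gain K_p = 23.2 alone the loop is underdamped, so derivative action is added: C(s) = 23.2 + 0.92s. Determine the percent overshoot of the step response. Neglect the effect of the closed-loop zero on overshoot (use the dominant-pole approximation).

Forward path: (23.2 + 0.92s)·6.8/(s(s+3.9)). The closed-loop characteristic equation is s² + (3.9 + 6.8·0.92)s + 6.8·23.2 = 0.
That is s² + 10.16s + 157.8 = 0, so ω_n = 12.56 rad/s and ζ = 10.16/(2·12.56) = 0.4043.
%OS = 100·exp(−πζ/√(1−ζ²)) = 24.9%.

24.9%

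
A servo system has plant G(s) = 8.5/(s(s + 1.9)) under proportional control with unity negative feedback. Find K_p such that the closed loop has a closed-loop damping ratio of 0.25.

Closed-loop characteristic equation: s² + 1.9s + K_p·8.5 = 0.
So ω_n = √(8.5K_p) and 2ζω_n = 1.9, giving ζ = 1.9/(2√(8.5K_p)).
Setting ζ = 0.25: √(8.5K_p) = 1.9/(2·0.25) = 3.8, so K_p = 14.44/8.5 = 1.7.

K_p = 1.7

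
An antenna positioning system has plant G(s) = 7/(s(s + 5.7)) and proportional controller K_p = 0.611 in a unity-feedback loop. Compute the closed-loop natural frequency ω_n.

ω_n = 2.07 rad/s

With unity feedback the closed-loop characteristic equation is s² + 5.7s + 0.611·7 = s² + 5.7s + 4.277 = 0.
Matching s² + 2ζω_n s + ω_n²: ω_n = √4.277 = 2.068 rad/s and 2ζω_n = 5.7, so ζ = 5.7/(2·2.068) = 1.38.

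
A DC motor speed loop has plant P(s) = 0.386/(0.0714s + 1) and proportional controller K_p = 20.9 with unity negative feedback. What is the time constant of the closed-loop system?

Closed loop: T(s) = K_p·P/(1+K_p·P) = 8.067/(0.0714s + 1 + 8.067), with pole at s = −(1 + 8.067)/0.0714 = −127.
Closed-loop time constant τ = 1/127 = 0.00787 s.

τ = 0.00787 s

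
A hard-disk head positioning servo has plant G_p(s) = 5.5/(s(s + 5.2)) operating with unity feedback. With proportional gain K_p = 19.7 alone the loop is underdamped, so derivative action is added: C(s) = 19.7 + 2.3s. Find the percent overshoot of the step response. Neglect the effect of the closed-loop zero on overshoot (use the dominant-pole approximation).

Forward path: (19.7 + 2.3s)·5.5/(s(s+5.2)). The closed-loop characteristic equation is s² + (5.2 + 5.5·2.3)s + 5.5·19.7 = 0.
That is s² + 17.85s + 108.3 = 0, so ω_n = 10.41 rad/s and ζ = 17.85/(2·10.41) = 0.8574.
%OS = 100·exp(−πζ/√(1−ζ²)) = 0.533%.

0.533%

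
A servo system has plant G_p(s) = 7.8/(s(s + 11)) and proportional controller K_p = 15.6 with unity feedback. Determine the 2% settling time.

From 1 + K_pG_p(s) = 0: s² + 11s + 121.7 = 0 ⇒ ω_n = 11.03, ζ = 0.4986.
2% settling time T_s ≈ 4/(ζω_n) = 4/5.5 = 0.727 s.

T_s ≈ 0.727 s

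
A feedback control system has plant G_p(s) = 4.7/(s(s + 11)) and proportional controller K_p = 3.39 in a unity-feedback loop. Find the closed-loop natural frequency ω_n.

ω_n = 3.99 rad/s

With unity feedback the closed-loop characteristic equation is s² + 11s + 3.39·4.7 = s² + 11s + 15.93 = 0.
Matching s² + 2ζω_n s + ω_n²: ω_n = √15.93 = 3.992 rad/s and 2ζω_n = 11, so ζ = 11/(2·3.992) = 1.38.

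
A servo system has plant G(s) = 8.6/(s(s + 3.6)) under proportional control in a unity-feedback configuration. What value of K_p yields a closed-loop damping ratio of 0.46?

Closed-loop characteristic equation: s² + 3.6s + K_p·8.6 = 0.
So ω_n = √(8.6K_p) and 2ζω_n = 3.6, giving ζ = 3.6/(2√(8.6K_p)).
Setting ζ = 0.46: √(8.6K_p) = 3.6/(2·0.46) = 3.913, so K_p = 15.31/8.6 = 1.78.

K_p = 1.78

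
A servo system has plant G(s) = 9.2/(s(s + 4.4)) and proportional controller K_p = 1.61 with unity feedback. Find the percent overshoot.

11.2%

Closed-loop characteristic equation: s² + 4.4s + 14.81 = 0, so ω_n = 3.849 rad/s and ζ = 4.4/(2·3.849) = 0.5716.
%OS = 100·exp(−πζ/√(1−ζ²)) = 100·exp(−π·0.5716/√0.6732) = 11.2%.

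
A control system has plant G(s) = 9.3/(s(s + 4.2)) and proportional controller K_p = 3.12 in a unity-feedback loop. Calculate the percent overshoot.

26.4%

From 1 + K_pG(s) = 0: s² + 4.2s + 29.02 = 0 ⇒ ω_n = 5.387, ζ = 0.3899.
%OS = 100·exp(−πζ/√(1−ζ²)) = 100·exp(−π·0.3899/√0.848) = 26.4%.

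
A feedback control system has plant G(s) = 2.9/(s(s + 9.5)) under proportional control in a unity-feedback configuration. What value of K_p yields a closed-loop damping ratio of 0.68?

K_p = 16.8

Closed-loop characteristic equation: s² + 9.5s + K_p·2.9 = 0.
So ω_n = √(2.9K_p) and 2ζω_n = 9.5, giving ζ = 9.5/(2√(2.9K_p)).
Setting ζ = 0.68: √(2.9K_p) = 9.5/(2·0.68) = 6.985, so K_p = 48.79/2.9 = 16.8.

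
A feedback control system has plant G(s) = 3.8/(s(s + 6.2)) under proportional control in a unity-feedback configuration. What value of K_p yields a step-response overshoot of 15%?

K_p = 9.46

From %OS = 100·exp(−πζ/√(1−ζ²)) = 15%, ζ = −ln(0.15)/√(π²+ln²(0.15)) = 0.5169.
Characteristic equation s² + 6.2s + 3.8K_p = 0 gives ζ = 6.2/(2√(3.8K_p)).
Setting ζ = 0.5169: √(3.8K_p) = 6.2/(2·0.5169) = 5.997, so K_p = 35.96/3.8 = 9.46.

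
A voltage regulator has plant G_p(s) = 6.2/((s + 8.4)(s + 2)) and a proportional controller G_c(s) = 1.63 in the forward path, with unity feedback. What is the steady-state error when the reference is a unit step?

0.624

The loop is type 0. Static position error constant K_pos = G_c(0)·G_p(0) = 1.63·0.369 = 0.6015.
Steady-state error to a unit step: e_ss = 1/(1+K_pos) = 1/1.602 = 0.624.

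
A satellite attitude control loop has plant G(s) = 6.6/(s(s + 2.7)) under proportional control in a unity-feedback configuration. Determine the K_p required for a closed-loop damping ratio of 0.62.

Closed-loop characteristic equation: s² + 2.7s + K_p·6.6 = 0.
So ω_n = √(6.6K_p) and 2ζω_n = 2.7, giving ζ = 2.7/(2√(6.6K_p)).
Setting ζ = 0.62: √(6.6K_p) = 2.7/(2·0.62) = 2.177, so K_p = 4.741/6.6 = 0.718.

K_p = 0.718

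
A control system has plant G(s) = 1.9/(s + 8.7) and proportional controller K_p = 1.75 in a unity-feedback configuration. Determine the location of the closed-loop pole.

s = -12.02

Closed-loop transfer function: T(s) = K_p·G(s)/(1 + K_p·G(s)) = 3.325/(s + 8.7 + 3.325) = 3.325/(s + 12.02).
The closed-loop pole is at s = −12.02.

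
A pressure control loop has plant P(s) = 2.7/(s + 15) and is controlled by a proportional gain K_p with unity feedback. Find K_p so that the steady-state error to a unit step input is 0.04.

K_p = 133

For a type-0 loop with proportional control, e_ss = 1/(1 + K_p·P(0)).
P(0) = 0.18. Require 1/(1 + K_p·0.18) = 0.04, so 1 + 0.18·K_p = 25.
K_p = (25 − 1)/0.18 = 133.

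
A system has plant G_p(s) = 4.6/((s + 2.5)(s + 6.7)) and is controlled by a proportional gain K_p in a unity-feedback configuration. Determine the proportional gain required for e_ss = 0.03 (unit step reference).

K_p = 118

The loop is type 0, so e_ss(step) = 1/(1 + K_pos) with K_pos = K_p·G_p(0).
G_p(0) = 0.2746. Require 1/(1 + K_p·0.2746) = 0.03, so 1 + 0.2746·K_p = 33.33.
K_p = (33.33 − 1)/0.2746 = 118.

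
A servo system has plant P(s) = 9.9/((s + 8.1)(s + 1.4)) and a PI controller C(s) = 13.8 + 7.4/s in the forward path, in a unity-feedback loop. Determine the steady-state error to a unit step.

The open loop C(s)P(s) has a pole at the origin (type 1), so the static position error constant is infinite and e_ss = 1/(1+∞) = 0.

0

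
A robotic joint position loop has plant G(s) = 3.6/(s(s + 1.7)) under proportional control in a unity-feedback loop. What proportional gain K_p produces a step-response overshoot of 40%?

K_p = 2.56

From %OS = 100·exp(−πζ/√(1−ζ²)) = 40%, ζ = −ln(0.4)/√(π²+ln²(0.4)) = 0.28.
Characteristic equation s² + 1.7s + 3.6K_p = 0 gives ζ = 1.7/(2√(3.6K_p)).
Setting ζ = 0.28: √(3.6K_p) = 1.7/(2·0.28) = 3.036, so K_p = 9.216/3.6 = 2.56.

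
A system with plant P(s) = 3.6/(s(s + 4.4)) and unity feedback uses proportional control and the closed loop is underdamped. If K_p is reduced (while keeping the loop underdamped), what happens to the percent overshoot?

ζ = 4.4/(2√(3.6K_p)) rises as K_p falls; higher damping means less overshoot.

decrease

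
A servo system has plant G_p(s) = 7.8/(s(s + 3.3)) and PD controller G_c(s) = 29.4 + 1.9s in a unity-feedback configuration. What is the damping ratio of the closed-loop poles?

ζ = 0.598

Forward path: (29.4 + 1.9s)·7.8/(s(s+3.3)). The closed-loop characteristic equation is s² + (3.3 + 7.8·1.9)s + 7.8·29.4 = 0.
That is s² + 18.12s + 229.3 = 0, so ω_n = 15.14 rad/s and ζ = 18.12/(2·15.14) = 0.5983.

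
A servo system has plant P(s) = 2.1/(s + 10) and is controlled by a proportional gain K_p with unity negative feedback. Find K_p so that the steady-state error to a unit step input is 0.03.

K_p = 154

Steady-state error for a unit step on this type-0 loop is 1/(1 + K_p·P(0)).
P(0) = 0.21. Require 1/(1 + K_p·0.21) = 0.03, so 1 + 0.21·K_p = 33.33.
K_p = (33.33 − 1)/0.21 = 154.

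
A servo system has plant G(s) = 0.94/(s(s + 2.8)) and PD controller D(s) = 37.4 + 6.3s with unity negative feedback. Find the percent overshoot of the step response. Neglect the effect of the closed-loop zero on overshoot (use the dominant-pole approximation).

3.3%

Forward path: (37.4 + 6.3s)·0.94/(s(s+2.8)). The closed-loop characteristic equation is s² + (2.8 + 0.94·6.3)s + 0.94·37.4 = 0.
That is s² + 8.722s + 35.16 = 0, so ω_n = 5.929 rad/s and ζ = 8.722/(2·5.929) = 0.7355.
%OS = 100·exp(−πζ/√(1−ζ²)) = 3.3%.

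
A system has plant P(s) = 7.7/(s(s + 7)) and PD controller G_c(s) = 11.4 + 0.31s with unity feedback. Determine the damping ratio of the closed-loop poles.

Forward path: (11.4 + 0.31s)·7.7/(s(s+7)). The closed-loop characteristic equation is s² + (7 + 7.7·0.31)s + 7.7·11.4 = 0.
That is s² + 9.387s + 87.78 = 0, so ω_n = 9.369 rad/s and ζ = 9.387/(2·9.369) = 0.501.

ζ = 0.501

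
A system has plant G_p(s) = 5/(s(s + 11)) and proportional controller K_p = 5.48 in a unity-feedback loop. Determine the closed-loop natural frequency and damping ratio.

The closed-loop denominator is s(s+11) + 5.48·5 = s² + 11s + 27.4.
Matching s² + 2ζω_n s + ω_n²: ω_n = √27.4 = 5.235 rad/s and 2ζω_n = 11, so ζ = 11/(2·5.235) = 1.05.

ω_n = 5.23 rad/s, ζ = 1.05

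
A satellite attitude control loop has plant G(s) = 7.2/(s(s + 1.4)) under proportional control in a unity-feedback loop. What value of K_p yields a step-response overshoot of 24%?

From %OS = 100·exp(−πζ/√(1−ζ²)) = 24%, ζ = −ln(0.24)/√(π²+ln²(0.24)) = 0.4136.
Characteristic equation s² + 1.4s + 7.2K_p = 0 gives ζ = 1.4/(2√(7.2K_p)).
Setting ζ = 0.4136: √(7.2K_p) = 1.4/(2·0.4136) = 1.692, so K_p = 2.865/7.2 = 0.398.

K_p = 0.398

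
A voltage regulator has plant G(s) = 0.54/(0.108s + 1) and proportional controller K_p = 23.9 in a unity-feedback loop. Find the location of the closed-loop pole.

s = -128.8

Closed loop: T(s) = K_p·G/(1+K_p·G) = 12.91/(0.108s + 1 + 12.91), with pole at s = −(1 + 12.91)/0.108 = −128.8.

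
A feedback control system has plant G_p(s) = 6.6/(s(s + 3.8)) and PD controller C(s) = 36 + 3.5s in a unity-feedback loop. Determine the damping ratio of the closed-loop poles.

Forward path: (36 + 3.5s)·6.6/(s(s+3.8)). The closed-loop characteristic equation is s² + (3.8 + 6.6·3.5)s + 6.6·36 = 0.
That is s² + 26.9s + 237.6 = 0, so ω_n = 15.41 rad/s and ζ = 26.9/(2·15.41) = 0.8726.

ζ = 0.873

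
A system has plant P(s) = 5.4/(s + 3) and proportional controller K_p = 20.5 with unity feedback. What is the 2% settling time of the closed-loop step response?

Closed-loop transfer function: T(s) = K_p·P(s)/(1 + K_p·P(s)) = 110.7/(s + 3 + 110.7) = 110.7/(s + 113.7).
Time constant τ = 1/113.7 = 0.008795 s, so the 2% settling time is about 4τ = 0.0352 s.

T_s ≈ 0.0352 s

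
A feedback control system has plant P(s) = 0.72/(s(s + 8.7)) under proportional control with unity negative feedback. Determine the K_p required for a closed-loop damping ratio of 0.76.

K_p = 45.5

Closed-loop characteristic equation: s² + 8.7s + K_p·0.72 = 0.
So ω_n = √(0.72K_p) and 2ζω_n = 8.7, giving ζ = 8.7/(2√(0.72K_p)).
Setting ζ = 0.76: √(0.72K_p) = 8.7/(2·0.76) = 5.724, so K_p = 32.76/0.72 = 45.5.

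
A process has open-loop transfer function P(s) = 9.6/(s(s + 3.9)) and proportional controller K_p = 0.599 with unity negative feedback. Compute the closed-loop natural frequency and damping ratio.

1 + K_p·P(s) = 0 gives s² + 3.9s + 5.75 = 0.
Matching s² + 2ζω_n s + ω_n²: ω_n = √5.75 = 2.398 rad/s and 2ζω_n = 3.9, so ζ = 3.9/(2·2.398) = 0.813.

ω_n = 2.4 rad/s, ζ = 0.813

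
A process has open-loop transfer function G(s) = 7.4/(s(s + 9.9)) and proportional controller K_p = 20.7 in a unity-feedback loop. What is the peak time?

From 1 + K_pG(s) = 0: s² + 9.9s + 153.2 = 0 ⇒ ω_n = 12.38, ζ = 0.3999.
Damped frequency ω_d = ω_n√(1−ζ²) = 11.34 rad/s, so peak time T_p = π/ω_d = 0.277 s.

T_p = 0.277 s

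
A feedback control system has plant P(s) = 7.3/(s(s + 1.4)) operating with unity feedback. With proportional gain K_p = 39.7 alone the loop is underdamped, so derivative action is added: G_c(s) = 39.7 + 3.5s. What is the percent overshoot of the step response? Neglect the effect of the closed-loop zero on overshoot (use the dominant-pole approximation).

Forward path: (39.7 + 3.5s)·7.3/(s(s+1.4)). The closed-loop characteristic equation is s² + (1.4 + 7.3·3.5)s + 7.3·39.7 = 0.
That is s² + 26.95s + 289.8 = 0, so ω_n = 17.02 rad/s and ζ = 26.95/(2·17.02) = 0.7915.
%OS = 100·exp(−πζ/√(1−ζ²)) = 1.71%.

1.71%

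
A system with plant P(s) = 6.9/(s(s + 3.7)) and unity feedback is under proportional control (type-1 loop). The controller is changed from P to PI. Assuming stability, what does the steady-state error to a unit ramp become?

0

The integrator raises the loop to type 2, so K_v → ∞ and e_ss to a ramp is zero.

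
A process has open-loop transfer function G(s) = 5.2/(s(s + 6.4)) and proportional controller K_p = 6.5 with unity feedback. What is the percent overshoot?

Closed-loop characteristic equation: s² + 6.4s + 33.8 = 0, so ω_n = 5.814 rad/s and ζ = 6.4/(2·5.814) = 0.5504.
%OS = 100·exp(−πζ/√(1−ζ²)) = 100·exp(−π·0.5504/√0.697) = 12.6%.

12.6%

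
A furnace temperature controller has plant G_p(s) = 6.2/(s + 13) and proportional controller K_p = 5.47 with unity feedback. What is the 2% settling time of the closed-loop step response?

Closed-loop transfer function: T(s) = K_p·G_p(s)/(1 + K_p·G_p(s)) = 33.91/(s + 13 + 33.91) = 33.91/(s + 46.91).
Time constant τ = 1/46.91 = 0.02132 s, so the 2% settling time is about 4τ = 0.0853 s.

T_s ≈ 0.0853 s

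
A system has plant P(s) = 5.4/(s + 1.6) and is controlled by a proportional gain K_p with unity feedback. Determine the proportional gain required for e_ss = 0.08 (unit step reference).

For a type-0 loop with proportional control, e_ss = 1/(1 + K_p·P(0)).
P(0) = 3.375. Require 1/(1 + K_p·3.375) = 0.08, so 1 + 3.375·K_p = 12.5.
K_p = (12.5 − 1)/3.375 = 3.41.

K_p = 3.41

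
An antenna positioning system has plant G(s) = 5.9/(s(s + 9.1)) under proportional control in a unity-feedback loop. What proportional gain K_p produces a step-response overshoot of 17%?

From %OS = 100·exp(−πζ/√(1−ζ²)) = 17%, ζ = −ln(0.17)/√(π²+ln²(0.17)) = 0.4913.
Characteristic equation s² + 9.1s + 5.9K_p = 0 gives ζ = 9.1/(2√(5.9K_p)).
Setting ζ = 0.4913: √(5.9K_p) = 9.1/(2·0.4913) = 9.262, so K_p = 85.78/5.9 = 14.5.

K_p = 14.5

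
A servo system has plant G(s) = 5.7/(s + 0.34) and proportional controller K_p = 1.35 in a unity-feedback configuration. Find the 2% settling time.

Closed-loop transfer function: T(s) = K_p·G(s)/(1 + K_p·G(s)) = 7.695/(s + 0.34 + 7.695) = 7.695/(s + 8.035).
Time constant τ = 1/8.035 = 0.1245 s, so the 2% settling time is about 4τ = 0.498 s.

T_s ≈ 0.498 s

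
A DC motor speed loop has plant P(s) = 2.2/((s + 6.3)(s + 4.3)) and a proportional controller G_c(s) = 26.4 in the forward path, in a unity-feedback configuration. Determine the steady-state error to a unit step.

0.318

The loop is type 0. Static position error constant K_pos = G_c(0)·P(0) = 26.4·0.08121 = 2.144.
Steady-state error to a unit step: e_ss = 1/(1+K_pos) = 1/3.144 = 0.318.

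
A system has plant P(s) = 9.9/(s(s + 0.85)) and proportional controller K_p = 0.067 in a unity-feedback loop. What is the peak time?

T_p = 4.52 s

Closed-loop characteristic equation: s² + 0.85s + 0.6633 = 0, so ω_n = 0.8144 rad/s and ζ = 0.85/(2·0.8144) = 0.5218.
Damped frequency ω_d = ω_n√(1−ζ²) = 0.6947 rad/s, so peak time T_p = π/ω_d = 4.52 s.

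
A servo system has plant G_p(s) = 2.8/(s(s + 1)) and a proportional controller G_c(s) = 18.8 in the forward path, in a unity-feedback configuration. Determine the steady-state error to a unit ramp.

0.019

The loop has one pole at the origin (type 1). Velocity error constant K_v = lim_{s→0} s·G_c(s)G_p(s) = 18.8·2.8/1 = 52.64.
Steady-state error to a unit ramp: e_ss = 1/K_v = 0.019.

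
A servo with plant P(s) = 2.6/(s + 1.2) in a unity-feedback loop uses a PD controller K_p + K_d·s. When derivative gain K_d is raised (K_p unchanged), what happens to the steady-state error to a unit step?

unchanged

K_d affects only the transient (the s-coefficient); the DC loop gain, and hence e_ss, depends only on K_p.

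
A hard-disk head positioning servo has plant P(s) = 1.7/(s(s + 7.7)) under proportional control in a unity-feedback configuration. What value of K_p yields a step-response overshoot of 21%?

K_p = 44.1

From %OS = 100·exp(−πζ/√(1−ζ²)) = 21%, ζ = −ln(0.21)/√(π²+ln²(0.21)) = 0.4449.
Characteristic equation s² + 7.7s + 1.7K_p = 0 gives ζ = 7.7/(2√(1.7K_p)).
Setting ζ = 0.4449: √(1.7K_p) = 7.7/(2·0.4449) = 8.654, so K_p = 74.89/1.7 = 44.1.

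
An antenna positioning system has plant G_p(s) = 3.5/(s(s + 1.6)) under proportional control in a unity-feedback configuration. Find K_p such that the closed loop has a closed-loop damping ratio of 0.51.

Closed-loop characteristic equation: s² + 1.6s + K_p·3.5 = 0.
So ω_n = √(3.5K_p) and 2ζω_n = 1.6, giving ζ = 1.6/(2√(3.5K_p)).
Setting ζ = 0.51: √(3.5K_p) = 1.6/(2·0.51) = 1.569, so K_p = 2.461/3.5 = 0.703.

K_p = 0.703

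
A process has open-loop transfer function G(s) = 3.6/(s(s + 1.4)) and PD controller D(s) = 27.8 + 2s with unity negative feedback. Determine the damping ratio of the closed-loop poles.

Forward path: (27.8 + 2s)·3.6/(s(s+1.4)). The closed-loop characteristic equation is s² + (1.4 + 3.6·2)s + 3.6·27.8 = 0.
That is s² + 8.6s + 100.1 = 0, so ω_n = 10 rad/s and ζ = 8.6/(2·10) = 0.4298.

ζ = 0.43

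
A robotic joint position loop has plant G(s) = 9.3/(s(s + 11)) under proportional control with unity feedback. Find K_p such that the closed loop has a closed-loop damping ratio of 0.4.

K_p = 20.3

Closed-loop characteristic equation: s² + 11s + K_p·9.3 = 0.
So ω_n = √(9.3K_p) and 2ζω_n = 11, giving ζ = 11/(2√(9.3K_p)).
Setting ζ = 0.4: √(9.3K_p) = 11/(2·0.4) = 13.75, so K_p = 189.1/9.3 = 20.3.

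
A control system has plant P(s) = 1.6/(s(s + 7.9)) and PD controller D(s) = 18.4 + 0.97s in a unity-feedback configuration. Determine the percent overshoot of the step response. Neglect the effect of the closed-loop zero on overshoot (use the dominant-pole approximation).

Forward path: (18.4 + 0.97s)·1.6/(s(s+7.9)). The closed-loop characteristic equation is s² + (7.9 + 1.6·0.97)s + 1.6·18.4 = 0.
That is s² + 9.452s + 29.44 = 0, so ω_n = 5.426 rad/s and ζ = 9.452/(2·5.426) = 0.871.
%OS = 100·exp(−πζ/√(1−ζ²)) = 0.381%.

0.381%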